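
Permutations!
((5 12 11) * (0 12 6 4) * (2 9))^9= (0 5)(2 9)(4 11)(6 12)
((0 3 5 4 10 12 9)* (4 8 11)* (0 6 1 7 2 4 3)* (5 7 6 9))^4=((1 6)(2 4 10 12 5 8 11 3 7))^4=(2 5 7 12 3 10 11 4 8)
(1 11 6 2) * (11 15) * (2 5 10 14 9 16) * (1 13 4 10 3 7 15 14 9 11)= (1 14 11 6 5 3 7 15)(2 13 4 10 9 16)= [0, 14, 13, 7, 10, 3, 5, 15, 8, 16, 9, 6, 12, 4, 11, 1, 2]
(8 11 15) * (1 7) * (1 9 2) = [0, 7, 1, 3, 4, 5, 6, 9, 11, 2, 10, 15, 12, 13, 14, 8] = (1 7 9 2)(8 11 15)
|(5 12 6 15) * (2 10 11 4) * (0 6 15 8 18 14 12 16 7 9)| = |(0 6 8 18 14 12 15 5 16 7 9)(2 10 11 4)| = 44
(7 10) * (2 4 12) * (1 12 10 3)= (1 12 2 4 10 7 3)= [0, 12, 4, 1, 10, 5, 6, 3, 8, 9, 7, 11, 2]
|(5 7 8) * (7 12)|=|(5 12 7 8)|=4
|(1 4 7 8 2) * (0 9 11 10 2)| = |(0 9 11 10 2 1 4 7 8)| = 9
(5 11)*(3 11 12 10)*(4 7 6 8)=(3 11 5 12 10)(4 7 6 8)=[0, 1, 2, 11, 7, 12, 8, 6, 4, 9, 3, 5, 10]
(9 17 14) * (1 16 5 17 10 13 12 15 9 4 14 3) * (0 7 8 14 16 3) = (0 7 8 14 4 16 5 17)(1 3)(9 10 13 12 15) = [7, 3, 2, 1, 16, 17, 6, 8, 14, 10, 13, 11, 15, 12, 4, 9, 5, 0]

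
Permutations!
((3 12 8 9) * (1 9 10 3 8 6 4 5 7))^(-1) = (1 7 5 4 6 12 3 10 8 9)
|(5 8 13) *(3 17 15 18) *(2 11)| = 12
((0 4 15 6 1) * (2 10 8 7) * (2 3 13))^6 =(0 4 15 6 1)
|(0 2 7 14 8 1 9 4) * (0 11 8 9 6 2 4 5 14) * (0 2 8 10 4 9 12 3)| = |(0 9 5 14 12 3)(1 6 8)(2 7)(4 11 10)| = 6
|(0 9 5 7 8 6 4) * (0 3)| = 8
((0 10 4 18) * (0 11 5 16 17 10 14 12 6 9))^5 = ((0 14 12 6 9)(4 18 11 5 16 17 10))^5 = (4 17 5 18 10 16 11)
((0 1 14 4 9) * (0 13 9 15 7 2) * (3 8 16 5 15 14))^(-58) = (0 5 1 15 3 7 8 2 16)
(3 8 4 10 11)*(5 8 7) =(3 7 5 8 4 10 11) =[0, 1, 2, 7, 10, 8, 6, 5, 4, 9, 11, 3]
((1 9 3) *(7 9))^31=((1 7 9 3))^31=(1 3 9 7)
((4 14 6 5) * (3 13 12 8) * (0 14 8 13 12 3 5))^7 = (0 14 6)(3 12 13)(4 8 5)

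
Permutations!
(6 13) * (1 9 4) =(1 9 4)(6 13) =[0, 9, 2, 3, 1, 5, 13, 7, 8, 4, 10, 11, 12, 6]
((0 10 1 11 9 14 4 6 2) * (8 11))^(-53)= (0 4 11 10 6 9 1 2 14 8)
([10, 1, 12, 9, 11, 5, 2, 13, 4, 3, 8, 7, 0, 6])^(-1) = [12, 1, 6, 9, 8, 5, 13, 11, 10, 3, 0, 4, 2, 7]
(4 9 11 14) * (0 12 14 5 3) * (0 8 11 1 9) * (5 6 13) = (0 12 14 4)(1 9)(3 8 11 6 13 5) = [12, 9, 2, 8, 0, 3, 13, 7, 11, 1, 10, 6, 14, 5, 4]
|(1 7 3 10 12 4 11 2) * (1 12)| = 4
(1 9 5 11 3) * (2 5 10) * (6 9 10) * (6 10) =[0, 6, 5, 1, 4, 11, 9, 7, 8, 10, 2, 3] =(1 6 9 10 2 5 11 3)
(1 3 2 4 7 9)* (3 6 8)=(1 6 8 3 2 4 7 9)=[0, 6, 4, 2, 7, 5, 8, 9, 3, 1]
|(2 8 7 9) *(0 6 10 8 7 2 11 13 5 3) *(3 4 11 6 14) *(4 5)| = 6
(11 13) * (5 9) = (5 9)(11 13) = [0, 1, 2, 3, 4, 9, 6, 7, 8, 5, 10, 13, 12, 11]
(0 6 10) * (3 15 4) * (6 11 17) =(0 11 17 6 10)(3 15 4) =[11, 1, 2, 15, 3, 5, 10, 7, 8, 9, 0, 17, 12, 13, 14, 4, 16, 6]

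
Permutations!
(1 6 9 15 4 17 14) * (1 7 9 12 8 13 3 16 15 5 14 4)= (1 6 12 8 13 3 16 15)(4 17)(5 14 7 9)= [0, 6, 2, 16, 17, 14, 12, 9, 13, 5, 10, 11, 8, 3, 7, 1, 15, 4]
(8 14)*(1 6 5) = (1 6 5)(8 14) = [0, 6, 2, 3, 4, 1, 5, 7, 14, 9, 10, 11, 12, 13, 8]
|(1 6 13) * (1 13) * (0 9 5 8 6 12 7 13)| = 9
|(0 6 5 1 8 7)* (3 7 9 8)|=6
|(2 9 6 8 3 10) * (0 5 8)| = 8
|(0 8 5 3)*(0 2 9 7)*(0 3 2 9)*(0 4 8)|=|(2 4 8 5)(3 9 7)|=12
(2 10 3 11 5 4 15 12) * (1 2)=(1 2 10 3 11 5 4 15 12)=[0, 2, 10, 11, 15, 4, 6, 7, 8, 9, 3, 5, 1, 13, 14, 12]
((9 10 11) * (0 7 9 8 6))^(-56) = ((0 7 9 10 11 8 6))^(-56) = (11)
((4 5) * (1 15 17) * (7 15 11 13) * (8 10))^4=((1 11 13 7 15 17)(4 5)(8 10))^4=(1 15 13)(7 11 17)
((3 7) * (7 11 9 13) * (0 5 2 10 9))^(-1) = ((0 5 2 10 9 13 7 3 11))^(-1) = (0 11 3 7 13 9 10 2 5)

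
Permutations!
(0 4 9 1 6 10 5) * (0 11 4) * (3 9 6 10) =[0, 10, 2, 9, 6, 11, 3, 7, 8, 1, 5, 4] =(1 10 5 11 4 6 3 9)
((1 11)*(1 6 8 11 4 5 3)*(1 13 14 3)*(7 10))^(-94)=(1 5 4)(3 14 13)(6 11 8)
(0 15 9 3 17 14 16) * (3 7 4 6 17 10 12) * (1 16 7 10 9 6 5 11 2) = [15, 16, 1, 9, 5, 11, 17, 4, 8, 10, 12, 2, 3, 13, 7, 6, 0, 14] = (0 15 6 17 14 7 4 5 11 2 1 16)(3 9 10 12)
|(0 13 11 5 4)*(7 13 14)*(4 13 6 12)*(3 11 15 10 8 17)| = |(0 14 7 6 12 4)(3 11 5 13 15 10 8 17)| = 24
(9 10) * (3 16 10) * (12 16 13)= (3 13 12 16 10 9)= [0, 1, 2, 13, 4, 5, 6, 7, 8, 3, 9, 11, 16, 12, 14, 15, 10]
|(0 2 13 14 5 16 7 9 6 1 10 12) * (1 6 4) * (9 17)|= |(0 2 13 14 5 16 7 17 9 4 1 10 12)|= 13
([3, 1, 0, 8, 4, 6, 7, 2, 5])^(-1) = [2, 1, 7, 0, 4, 8, 5, 6, 3]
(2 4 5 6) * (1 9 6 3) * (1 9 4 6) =(1 4 5 3 9)(2 6) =[0, 4, 6, 9, 5, 3, 2, 7, 8, 1]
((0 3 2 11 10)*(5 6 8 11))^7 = ((0 3 2 5 6 8 11 10))^7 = (0 10 11 8 6 5 2 3)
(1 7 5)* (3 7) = (1 3 7 5) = [0, 3, 2, 7, 4, 1, 6, 5]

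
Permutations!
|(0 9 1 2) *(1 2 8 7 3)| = 12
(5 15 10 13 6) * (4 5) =(4 5 15 10 13 6) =[0, 1, 2, 3, 5, 15, 4, 7, 8, 9, 13, 11, 12, 6, 14, 10]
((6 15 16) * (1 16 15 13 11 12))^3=(1 13)(6 12)(11 16)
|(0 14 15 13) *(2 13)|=5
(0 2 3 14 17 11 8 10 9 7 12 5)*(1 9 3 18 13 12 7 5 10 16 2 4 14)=(0 4 14 17 11 8 16 2 18 13 12 10 3 1 9 5)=[4, 9, 18, 1, 14, 0, 6, 7, 16, 5, 3, 8, 10, 12, 17, 15, 2, 11, 13]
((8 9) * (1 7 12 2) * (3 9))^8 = ((1 7 12 2)(3 9 8))^8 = (12)(3 8 9)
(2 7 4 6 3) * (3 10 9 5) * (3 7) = [0, 1, 3, 2, 6, 7, 10, 4, 8, 5, 9] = (2 3)(4 6 10 9 5 7)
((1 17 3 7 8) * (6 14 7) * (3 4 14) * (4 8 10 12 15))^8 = ((1 17 8)(3 6)(4 14 7 10 12 15))^8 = (1 8 17)(4 7 12)(10 15 14)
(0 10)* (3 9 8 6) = [10, 1, 2, 9, 4, 5, 3, 7, 6, 8, 0] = (0 10)(3 9 8 6)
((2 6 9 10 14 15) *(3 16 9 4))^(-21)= ((2 6 4 3 16 9 10 14 15))^(-21)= (2 10 3)(4 15 9)(6 14 16)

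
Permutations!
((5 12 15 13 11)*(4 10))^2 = (5 15 11 12 13)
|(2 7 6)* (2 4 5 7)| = |(4 5 7 6)| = 4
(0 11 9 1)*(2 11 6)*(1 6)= (0 1)(2 11 9 6)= [1, 0, 11, 3, 4, 5, 2, 7, 8, 6, 10, 9]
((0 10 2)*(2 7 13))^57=((0 10 7 13 2))^57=(0 7 2 10 13)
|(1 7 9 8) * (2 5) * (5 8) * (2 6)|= |(1 7 9 5 6 2 8)|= 7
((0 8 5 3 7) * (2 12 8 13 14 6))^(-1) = ((0 13 14 6 2 12 8 5 3 7))^(-1) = (0 7 3 5 8 12 2 6 14 13)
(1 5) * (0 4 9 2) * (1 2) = (0 4 9 1 5 2) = [4, 5, 0, 3, 9, 2, 6, 7, 8, 1]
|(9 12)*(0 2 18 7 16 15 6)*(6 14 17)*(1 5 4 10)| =|(0 2 18 7 16 15 14 17 6)(1 5 4 10)(9 12)| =36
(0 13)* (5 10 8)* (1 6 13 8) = (0 8 5 10 1 6 13) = [8, 6, 2, 3, 4, 10, 13, 7, 5, 9, 1, 11, 12, 0]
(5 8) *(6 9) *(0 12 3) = (0 12 3)(5 8)(6 9) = [12, 1, 2, 0, 4, 8, 9, 7, 5, 6, 10, 11, 3]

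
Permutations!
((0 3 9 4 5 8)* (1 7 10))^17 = (0 8 5 4 9 3)(1 10 7)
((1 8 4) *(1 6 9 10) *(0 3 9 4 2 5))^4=((0 3 9 10 1 8 2 5)(4 6))^4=(0 1)(2 9)(3 8)(5 10)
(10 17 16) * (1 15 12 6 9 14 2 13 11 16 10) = (1 15 12 6 9 14 2 13 11 16)(10 17) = [0, 15, 13, 3, 4, 5, 9, 7, 8, 14, 17, 16, 6, 11, 2, 12, 1, 10]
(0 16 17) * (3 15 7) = (0 16 17)(3 15 7) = [16, 1, 2, 15, 4, 5, 6, 3, 8, 9, 10, 11, 12, 13, 14, 7, 17, 0]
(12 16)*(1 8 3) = (1 8 3)(12 16) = [0, 8, 2, 1, 4, 5, 6, 7, 3, 9, 10, 11, 16, 13, 14, 15, 12]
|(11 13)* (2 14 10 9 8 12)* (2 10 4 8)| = 14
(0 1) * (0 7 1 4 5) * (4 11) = [11, 7, 2, 3, 5, 0, 6, 1, 8, 9, 10, 4] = (0 11 4 5)(1 7)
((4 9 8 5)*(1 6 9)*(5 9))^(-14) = ((1 6 5 4)(8 9))^(-14) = (9)(1 5)(4 6)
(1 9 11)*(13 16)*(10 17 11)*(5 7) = (1 9 10 17 11)(5 7)(13 16) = [0, 9, 2, 3, 4, 7, 6, 5, 8, 10, 17, 1, 12, 16, 14, 15, 13, 11]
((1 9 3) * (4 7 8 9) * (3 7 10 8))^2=(1 10 9 3 4 8 7)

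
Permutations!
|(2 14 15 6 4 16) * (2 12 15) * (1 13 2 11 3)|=|(1 13 2 14 11 3)(4 16 12 15 6)|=30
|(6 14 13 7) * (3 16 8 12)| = 4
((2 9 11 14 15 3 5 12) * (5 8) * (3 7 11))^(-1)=(2 12 5 8 3 9)(7 15 14 11)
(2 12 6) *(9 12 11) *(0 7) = [7, 1, 11, 3, 4, 5, 2, 0, 8, 12, 10, 9, 6] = (0 7)(2 11 9 12 6)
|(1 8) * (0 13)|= 2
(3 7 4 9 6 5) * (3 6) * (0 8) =(0 8)(3 7 4 9)(5 6) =[8, 1, 2, 7, 9, 6, 5, 4, 0, 3]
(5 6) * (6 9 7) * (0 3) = (0 3)(5 9 7 6) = [3, 1, 2, 0, 4, 9, 5, 6, 8, 7]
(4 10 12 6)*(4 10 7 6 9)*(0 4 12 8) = [4, 1, 2, 3, 7, 5, 10, 6, 0, 12, 8, 11, 9] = (0 4 7 6 10 8)(9 12)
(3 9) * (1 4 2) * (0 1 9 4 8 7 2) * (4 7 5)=(0 1 8 5 4)(2 9 3 7)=[1, 8, 9, 7, 0, 4, 6, 2, 5, 3]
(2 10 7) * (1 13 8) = (1 13 8)(2 10 7) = [0, 13, 10, 3, 4, 5, 6, 2, 1, 9, 7, 11, 12, 8]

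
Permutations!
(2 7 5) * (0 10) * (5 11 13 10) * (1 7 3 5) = [1, 7, 3, 5, 4, 2, 6, 11, 8, 9, 0, 13, 12, 10] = (0 1 7 11 13 10)(2 3 5)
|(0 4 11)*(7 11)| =4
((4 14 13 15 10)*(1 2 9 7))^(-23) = ((1 2 9 7)(4 14 13 15 10))^(-23) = (1 2 9 7)(4 13 10 14 15)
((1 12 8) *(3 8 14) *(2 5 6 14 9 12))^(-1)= ((1 2 5 6 14 3 8)(9 12))^(-1)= (1 8 3 14 6 5 2)(9 12)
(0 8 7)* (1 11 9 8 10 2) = (0 10 2 1 11 9 8 7) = [10, 11, 1, 3, 4, 5, 6, 0, 7, 8, 2, 9]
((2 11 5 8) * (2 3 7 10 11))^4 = ((3 7 10 11 5 8))^4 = (3 5 10)(7 8 11)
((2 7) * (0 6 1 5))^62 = (7)(0 1)(5 6)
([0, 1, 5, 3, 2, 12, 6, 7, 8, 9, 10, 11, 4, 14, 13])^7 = [0, 1, 4, 3, 12, 2, 6, 7, 8, 9, 10, 11, 5, 14, 13]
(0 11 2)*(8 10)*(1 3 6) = (0 11 2)(1 3 6)(8 10) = [11, 3, 0, 6, 4, 5, 1, 7, 10, 9, 8, 2]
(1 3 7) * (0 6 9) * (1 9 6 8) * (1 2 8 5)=(0 5 1 3 7 9)(2 8)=[5, 3, 8, 7, 4, 1, 6, 9, 2, 0]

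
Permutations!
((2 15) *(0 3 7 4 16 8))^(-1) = ((0 3 7 4 16 8)(2 15))^(-1) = (0 8 16 4 7 3)(2 15)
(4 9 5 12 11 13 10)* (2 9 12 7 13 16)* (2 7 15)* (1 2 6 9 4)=(1 2 4 12 11 16 7 13 10)(5 15 6 9)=[0, 2, 4, 3, 12, 15, 9, 13, 8, 5, 1, 16, 11, 10, 14, 6, 7]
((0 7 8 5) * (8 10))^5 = ((0 7 10 8 5))^5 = (10)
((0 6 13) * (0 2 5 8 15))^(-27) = (0 6 13 2 5 8 15)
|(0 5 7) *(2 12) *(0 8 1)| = 10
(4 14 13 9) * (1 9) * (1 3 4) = (1 9)(3 4 14 13) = [0, 9, 2, 4, 14, 5, 6, 7, 8, 1, 10, 11, 12, 3, 13]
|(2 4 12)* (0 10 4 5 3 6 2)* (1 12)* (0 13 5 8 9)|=12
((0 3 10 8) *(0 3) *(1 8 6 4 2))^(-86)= ((1 8 3 10 6 4 2))^(-86)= (1 4 10 8 2 6 3)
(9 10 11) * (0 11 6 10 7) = (0 11 9 7)(6 10) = [11, 1, 2, 3, 4, 5, 10, 0, 8, 7, 6, 9]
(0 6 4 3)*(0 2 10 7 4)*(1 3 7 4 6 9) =(0 9 1 3 2 10 4 7 6) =[9, 3, 10, 2, 7, 5, 0, 6, 8, 1, 4]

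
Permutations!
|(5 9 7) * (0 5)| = |(0 5 9 7)| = 4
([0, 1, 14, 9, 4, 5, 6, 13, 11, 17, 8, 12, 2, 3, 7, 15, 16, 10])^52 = [0, 1, 8, 14, 4, 5, 6, 12, 9, 7, 3, 17, 10, 2, 11, 15, 16, 13]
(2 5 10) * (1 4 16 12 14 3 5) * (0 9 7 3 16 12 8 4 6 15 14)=[9, 6, 1, 5, 12, 10, 15, 3, 4, 7, 2, 11, 0, 13, 16, 14, 8]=(0 9 7 3 5 10 2 1 6 15 14 16 8 4 12)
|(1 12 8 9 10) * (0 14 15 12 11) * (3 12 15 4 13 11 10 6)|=|(15)(0 14 4 13 11)(1 10)(3 12 8 9 6)|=10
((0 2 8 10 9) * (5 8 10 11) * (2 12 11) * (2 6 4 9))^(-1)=((0 12 11 5 8 6 4 9)(2 10))^(-1)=(0 9 4 6 8 5 11 12)(2 10)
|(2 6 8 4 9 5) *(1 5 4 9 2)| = |(1 5)(2 6 8 9 4)| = 10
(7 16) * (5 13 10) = (5 13 10)(7 16) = [0, 1, 2, 3, 4, 13, 6, 16, 8, 9, 5, 11, 12, 10, 14, 15, 7]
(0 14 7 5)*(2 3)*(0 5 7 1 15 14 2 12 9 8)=[2, 15, 3, 12, 4, 5, 6, 7, 0, 8, 10, 11, 9, 13, 1, 14]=(0 2 3 12 9 8)(1 15 14)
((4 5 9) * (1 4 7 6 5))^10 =((1 4)(5 9 7 6))^10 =(5 7)(6 9)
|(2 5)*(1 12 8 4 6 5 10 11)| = |(1 12 8 4 6 5 2 10 11)| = 9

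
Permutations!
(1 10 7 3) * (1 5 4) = [0, 10, 2, 5, 1, 4, 6, 3, 8, 9, 7] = (1 10 7 3 5 4)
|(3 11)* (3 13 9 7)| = |(3 11 13 9 7)| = 5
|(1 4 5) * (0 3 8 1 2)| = |(0 3 8 1 4 5 2)| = 7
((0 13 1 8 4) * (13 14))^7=((0 14 13 1 8 4))^7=(0 14 13 1 8 4)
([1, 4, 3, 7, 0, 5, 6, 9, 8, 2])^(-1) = [4, 0, 9, 2, 1, 5, 6, 3, 8, 7]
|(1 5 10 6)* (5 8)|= 5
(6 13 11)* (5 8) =(5 8)(6 13 11) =[0, 1, 2, 3, 4, 8, 13, 7, 5, 9, 10, 6, 12, 11]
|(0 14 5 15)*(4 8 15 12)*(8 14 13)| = 4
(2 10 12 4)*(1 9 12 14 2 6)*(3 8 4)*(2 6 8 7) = (1 9 12 3 7 2 10 14 6)(4 8) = [0, 9, 10, 7, 8, 5, 1, 2, 4, 12, 14, 11, 3, 13, 6]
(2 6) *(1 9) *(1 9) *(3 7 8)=(9)(2 6)(3 7 8)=[0, 1, 6, 7, 4, 5, 2, 8, 3, 9]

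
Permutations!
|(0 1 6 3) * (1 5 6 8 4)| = 12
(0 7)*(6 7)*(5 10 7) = (0 6 5 10 7) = [6, 1, 2, 3, 4, 10, 5, 0, 8, 9, 7]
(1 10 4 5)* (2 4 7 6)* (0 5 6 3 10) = (0 5 1)(2 4 6)(3 10 7) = [5, 0, 4, 10, 6, 1, 2, 3, 8, 9, 7]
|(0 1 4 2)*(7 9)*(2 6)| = 10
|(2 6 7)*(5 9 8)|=|(2 6 7)(5 9 8)|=3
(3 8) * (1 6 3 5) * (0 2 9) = (0 2 9)(1 6 3 8 5) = [2, 6, 9, 8, 4, 1, 3, 7, 5, 0]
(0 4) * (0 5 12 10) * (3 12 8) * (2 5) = (0 4 2 5 8 3 12 10) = [4, 1, 5, 12, 2, 8, 6, 7, 3, 9, 0, 11, 10]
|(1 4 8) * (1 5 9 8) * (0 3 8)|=10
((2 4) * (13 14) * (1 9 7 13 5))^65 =((1 9 7 13 14 5)(2 4))^65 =(1 5 14 13 7 9)(2 4)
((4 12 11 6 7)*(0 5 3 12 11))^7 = ((0 5 3 12)(4 11 6 7))^7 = (0 12 3 5)(4 7 6 11)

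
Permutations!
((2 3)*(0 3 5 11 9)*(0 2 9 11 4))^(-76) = ((11)(0 3 9 2 5 4))^(-76) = (11)(0 9 5)(2 4 3)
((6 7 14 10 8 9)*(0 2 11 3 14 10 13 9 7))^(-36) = ((0 2 11 3 14 13 9 6)(7 10 8))^(-36) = (0 14)(2 13)(3 6)(9 11)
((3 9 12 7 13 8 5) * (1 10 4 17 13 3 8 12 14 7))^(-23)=((1 10 4 17 13 12)(3 9 14 7)(5 8))^(-23)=(1 10 4 17 13 12)(3 9 14 7)(5 8)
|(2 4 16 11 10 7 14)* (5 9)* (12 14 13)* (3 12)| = |(2 4 16 11 10 7 13 3 12 14)(5 9)| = 10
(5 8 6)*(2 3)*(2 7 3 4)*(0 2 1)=(0 2 4 1)(3 7)(5 8 6)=[2, 0, 4, 7, 1, 8, 5, 3, 6]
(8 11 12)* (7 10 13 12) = [0, 1, 2, 3, 4, 5, 6, 10, 11, 9, 13, 7, 8, 12] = (7 10 13 12 8 11)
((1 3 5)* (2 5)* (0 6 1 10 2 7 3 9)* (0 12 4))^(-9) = (0 9)(1 4)(3 7)(6 12)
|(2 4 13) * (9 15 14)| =|(2 4 13)(9 15 14)| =3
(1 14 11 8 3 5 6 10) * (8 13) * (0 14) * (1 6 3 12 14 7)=(0 7 1)(3 5)(6 10)(8 12 14 11 13)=[7, 0, 2, 5, 4, 3, 10, 1, 12, 9, 6, 13, 14, 8, 11]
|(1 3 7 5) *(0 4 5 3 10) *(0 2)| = 6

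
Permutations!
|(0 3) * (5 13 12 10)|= 4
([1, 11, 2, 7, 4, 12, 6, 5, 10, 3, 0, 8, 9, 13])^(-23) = [11, 8, 2, 5, 4, 9, 6, 12, 0, 7, 1, 10, 3, 13]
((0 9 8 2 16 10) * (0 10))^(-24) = (0 9 8 2 16)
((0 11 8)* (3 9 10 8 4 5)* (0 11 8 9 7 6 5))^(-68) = (11)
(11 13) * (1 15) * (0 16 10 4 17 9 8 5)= (0 16 10 4 17 9 8 5)(1 15)(11 13)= [16, 15, 2, 3, 17, 0, 6, 7, 5, 8, 4, 13, 12, 11, 14, 1, 10, 9]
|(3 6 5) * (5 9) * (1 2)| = 4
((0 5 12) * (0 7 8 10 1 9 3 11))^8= ((0 5 12 7 8 10 1 9 3 11))^8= (0 3 1 8 12)(5 11 9 10 7)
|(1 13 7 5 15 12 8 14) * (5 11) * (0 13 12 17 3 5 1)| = |(0 13 7 11 1 12 8 14)(3 5 15 17)| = 8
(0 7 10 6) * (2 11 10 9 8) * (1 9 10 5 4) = (0 7 10 6)(1 9 8 2 11 5 4) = [7, 9, 11, 3, 1, 4, 0, 10, 2, 8, 6, 5]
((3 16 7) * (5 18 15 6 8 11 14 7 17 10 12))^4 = ((3 16 17 10 12 5 18 15 6 8 11 14 7))^4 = (3 12 6 7 10 15 14 17 18 11 16 5 8)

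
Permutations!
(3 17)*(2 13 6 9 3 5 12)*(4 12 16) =(2 13 6 9 3 17 5 16 4 12) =[0, 1, 13, 17, 12, 16, 9, 7, 8, 3, 10, 11, 2, 6, 14, 15, 4, 5]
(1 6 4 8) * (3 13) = (1 6 4 8)(3 13) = [0, 6, 2, 13, 8, 5, 4, 7, 1, 9, 10, 11, 12, 3]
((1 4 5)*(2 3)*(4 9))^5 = ((1 9 4 5)(2 3))^5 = (1 9 4 5)(2 3)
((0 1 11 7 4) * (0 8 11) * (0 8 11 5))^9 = ((0 1 8 5)(4 11 7))^9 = (11)(0 1 8 5)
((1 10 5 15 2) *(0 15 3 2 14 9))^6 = (0 14)(1 10 5 3 2)(9 15)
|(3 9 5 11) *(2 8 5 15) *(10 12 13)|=|(2 8 5 11 3 9 15)(10 12 13)|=21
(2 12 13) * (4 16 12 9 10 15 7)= (2 9 10 15 7 4 16 12 13)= [0, 1, 9, 3, 16, 5, 6, 4, 8, 10, 15, 11, 13, 2, 14, 7, 12]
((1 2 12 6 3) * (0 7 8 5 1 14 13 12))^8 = ((0 7 8 5 1 2)(3 14 13 12 6))^8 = (0 8 1)(2 7 5)(3 12 14 6 13)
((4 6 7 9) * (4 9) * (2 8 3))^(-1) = ((9)(2 8 3)(4 6 7))^(-1) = (9)(2 3 8)(4 7 6)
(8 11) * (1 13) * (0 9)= (0 9)(1 13)(8 11)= [9, 13, 2, 3, 4, 5, 6, 7, 11, 0, 10, 8, 12, 1]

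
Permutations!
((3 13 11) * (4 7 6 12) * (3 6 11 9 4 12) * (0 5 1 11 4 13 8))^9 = (0 1 6 8 5 11 3)(4 7)(9 13) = ((0 5 1 11 6 3 8)(4 7)(9 13))^9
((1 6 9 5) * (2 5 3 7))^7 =(9)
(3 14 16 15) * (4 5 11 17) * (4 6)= [0, 1, 2, 14, 5, 11, 4, 7, 8, 9, 10, 17, 12, 13, 16, 3, 15, 6]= (3 14 16 15)(4 5 11 17 6)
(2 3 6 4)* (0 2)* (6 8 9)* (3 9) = [2, 1, 9, 8, 0, 5, 4, 7, 3, 6] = (0 2 9 6 4)(3 8)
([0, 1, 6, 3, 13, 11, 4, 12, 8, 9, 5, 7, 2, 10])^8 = [0, 1, 12, 3, 6, 10, 2, 11, 8, 9, 13, 5, 7, 4]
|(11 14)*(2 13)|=2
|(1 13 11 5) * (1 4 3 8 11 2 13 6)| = |(1 6)(2 13)(3 8 11 5 4)| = 10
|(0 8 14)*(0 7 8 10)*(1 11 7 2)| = |(0 10)(1 11 7 8 14 2)| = 6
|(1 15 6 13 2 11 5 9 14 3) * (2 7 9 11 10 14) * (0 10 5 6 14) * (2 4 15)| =12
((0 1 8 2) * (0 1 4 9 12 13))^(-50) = (13)(1 8 2)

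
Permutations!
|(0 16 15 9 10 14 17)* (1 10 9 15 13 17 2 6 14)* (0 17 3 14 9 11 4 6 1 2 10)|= |(17)(0 16 13 3 14 10 2 1)(4 6 9 11)|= 8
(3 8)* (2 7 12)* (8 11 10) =(2 7 12)(3 11 10 8) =[0, 1, 7, 11, 4, 5, 6, 12, 3, 9, 8, 10, 2]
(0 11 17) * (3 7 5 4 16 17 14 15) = (0 11 14 15 3 7 5 4 16 17) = [11, 1, 2, 7, 16, 4, 6, 5, 8, 9, 10, 14, 12, 13, 15, 3, 17, 0]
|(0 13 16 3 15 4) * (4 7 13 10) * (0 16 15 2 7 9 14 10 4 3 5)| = |(0 4 16 5)(2 7 13 15 9 14 10 3)| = 8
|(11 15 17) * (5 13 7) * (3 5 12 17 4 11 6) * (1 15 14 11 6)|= |(1 15 4 6 3 5 13 7 12 17)(11 14)|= 10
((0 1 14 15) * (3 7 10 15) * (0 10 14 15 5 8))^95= (0 8 5 10 15 1)(3 14 7)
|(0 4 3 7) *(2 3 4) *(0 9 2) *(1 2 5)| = |(1 2 3 7 9 5)| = 6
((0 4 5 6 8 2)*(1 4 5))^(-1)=((0 5 6 8 2)(1 4))^(-1)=(0 2 8 6 5)(1 4)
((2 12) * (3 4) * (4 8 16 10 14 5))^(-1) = (2 12)(3 4 5 14 10 16 8)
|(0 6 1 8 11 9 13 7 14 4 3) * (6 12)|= |(0 12 6 1 8 11 9 13 7 14 4 3)|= 12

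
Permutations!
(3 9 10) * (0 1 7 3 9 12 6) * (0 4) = (0 1 7 3 12 6 4)(9 10) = [1, 7, 2, 12, 0, 5, 4, 3, 8, 10, 9, 11, 6]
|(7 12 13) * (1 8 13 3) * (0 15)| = 6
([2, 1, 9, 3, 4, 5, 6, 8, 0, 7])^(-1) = (0 8 7 9 2)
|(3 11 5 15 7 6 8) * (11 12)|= |(3 12 11 5 15 7 6 8)|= 8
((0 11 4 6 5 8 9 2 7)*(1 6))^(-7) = ((0 11 4 1 6 5 8 9 2 7))^(-7) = (0 1 8 7 4 5 2 11 6 9)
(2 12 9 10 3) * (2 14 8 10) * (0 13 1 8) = (0 13 1 8 10 3 14)(2 12 9) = [13, 8, 12, 14, 4, 5, 6, 7, 10, 2, 3, 11, 9, 1, 0]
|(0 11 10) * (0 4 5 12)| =|(0 11 10 4 5 12)| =6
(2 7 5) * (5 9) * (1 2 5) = (1 2 7 9) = [0, 2, 7, 3, 4, 5, 6, 9, 8, 1]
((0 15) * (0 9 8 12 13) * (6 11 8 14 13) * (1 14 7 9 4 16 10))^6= ((0 15 4 16 10 1 14 13)(6 11 8 12)(7 9))^6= (0 14 10 4)(1 16 15 13)(6 8)(11 12)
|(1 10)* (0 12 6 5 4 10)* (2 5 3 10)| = |(0 12 6 3 10 1)(2 5 4)| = 6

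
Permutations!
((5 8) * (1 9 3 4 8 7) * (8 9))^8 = ((1 8 5 7)(3 4 9))^8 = (3 9 4)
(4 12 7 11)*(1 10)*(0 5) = (0 5)(1 10)(4 12 7 11) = [5, 10, 2, 3, 12, 0, 6, 11, 8, 9, 1, 4, 7]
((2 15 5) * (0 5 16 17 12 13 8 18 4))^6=((0 5 2 15 16 17 12 13 8 18 4))^6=(0 12 5 13 2 8 15 18 16 4 17)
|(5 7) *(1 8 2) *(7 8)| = |(1 7 5 8 2)| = 5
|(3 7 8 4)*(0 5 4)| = |(0 5 4 3 7 8)| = 6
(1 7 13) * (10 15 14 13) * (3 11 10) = (1 7 3 11 10 15 14 13) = [0, 7, 2, 11, 4, 5, 6, 3, 8, 9, 15, 10, 12, 1, 13, 14]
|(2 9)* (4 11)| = 2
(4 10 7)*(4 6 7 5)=(4 10 5)(6 7)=[0, 1, 2, 3, 10, 4, 7, 6, 8, 9, 5]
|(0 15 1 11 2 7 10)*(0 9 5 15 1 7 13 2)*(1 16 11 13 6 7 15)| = 24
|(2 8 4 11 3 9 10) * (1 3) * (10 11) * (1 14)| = 20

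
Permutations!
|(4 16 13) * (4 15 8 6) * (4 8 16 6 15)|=6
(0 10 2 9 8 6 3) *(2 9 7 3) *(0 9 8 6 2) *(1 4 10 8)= (0 8 2 7 3 9 6)(1 4 10)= [8, 4, 7, 9, 10, 5, 0, 3, 2, 6, 1]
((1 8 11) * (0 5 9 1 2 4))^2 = (0 9 8 2)(1 11 4 5)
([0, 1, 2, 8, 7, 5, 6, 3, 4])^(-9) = (3 7 4 8)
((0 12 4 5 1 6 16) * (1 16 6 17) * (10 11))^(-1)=((0 12 4 5 16)(1 17)(10 11))^(-1)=(0 16 5 4 12)(1 17)(10 11)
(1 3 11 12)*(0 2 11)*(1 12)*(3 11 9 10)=(12)(0 2 9 10 3)(1 11)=[2, 11, 9, 0, 4, 5, 6, 7, 8, 10, 3, 1, 12]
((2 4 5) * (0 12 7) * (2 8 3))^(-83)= ((0 12 7)(2 4 5 8 3))^(-83)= (0 12 7)(2 5 3 4 8)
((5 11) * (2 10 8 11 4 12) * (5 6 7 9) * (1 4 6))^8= ((1 4 12 2 10 8 11)(5 6 7 9))^8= (1 4 12 2 10 8 11)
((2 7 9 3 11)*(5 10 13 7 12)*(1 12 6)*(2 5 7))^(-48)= ((1 12 7 9 3 11 5 10 13 2 6))^(-48)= (1 10 9 6 5 7 2 11 12 13 3)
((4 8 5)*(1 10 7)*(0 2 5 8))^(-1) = ((0 2 5 4)(1 10 7))^(-1) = (0 4 5 2)(1 7 10)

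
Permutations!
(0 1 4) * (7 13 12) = (0 1 4)(7 13 12) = [1, 4, 2, 3, 0, 5, 6, 13, 8, 9, 10, 11, 7, 12]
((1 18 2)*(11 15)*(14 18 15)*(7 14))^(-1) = ((1 15 11 7 14 18 2))^(-1) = (1 2 18 14 7 11 15)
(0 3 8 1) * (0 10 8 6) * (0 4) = (0 3 6 4)(1 10 8) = [3, 10, 2, 6, 0, 5, 4, 7, 1, 9, 8]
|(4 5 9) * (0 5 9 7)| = 6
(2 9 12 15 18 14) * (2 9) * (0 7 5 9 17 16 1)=(0 7 5 9 12 15 18 14 17 16 1)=[7, 0, 2, 3, 4, 9, 6, 5, 8, 12, 10, 11, 15, 13, 17, 18, 1, 16, 14]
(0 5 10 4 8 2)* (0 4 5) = (2 4 8)(5 10) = [0, 1, 4, 3, 8, 10, 6, 7, 2, 9, 5]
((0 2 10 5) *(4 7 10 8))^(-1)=((0 2 8 4 7 10 5))^(-1)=(0 5 10 7 4 8 2)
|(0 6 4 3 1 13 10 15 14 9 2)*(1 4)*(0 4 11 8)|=13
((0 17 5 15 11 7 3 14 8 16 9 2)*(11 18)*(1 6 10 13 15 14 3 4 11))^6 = (18)(0 9 8 5)(2 16 14 17)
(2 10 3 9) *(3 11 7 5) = [0, 1, 10, 9, 4, 3, 6, 5, 8, 2, 11, 7] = (2 10 11 7 5 3 9)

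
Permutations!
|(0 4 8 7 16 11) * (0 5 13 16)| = 4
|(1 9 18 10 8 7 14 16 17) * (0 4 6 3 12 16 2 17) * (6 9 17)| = 26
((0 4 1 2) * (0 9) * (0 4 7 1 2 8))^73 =(0 7 1 8)(2 9 4)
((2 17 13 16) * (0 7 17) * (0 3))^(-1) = ((0 7 17 13 16 2 3))^(-1) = (0 3 2 16 13 17 7)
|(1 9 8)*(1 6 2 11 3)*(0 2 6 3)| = 12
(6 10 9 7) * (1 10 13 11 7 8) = (1 10 9 8)(6 13 11 7) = [0, 10, 2, 3, 4, 5, 13, 6, 1, 8, 9, 7, 12, 11]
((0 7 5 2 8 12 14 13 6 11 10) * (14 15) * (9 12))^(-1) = (0 10 11 6 13 14 15 12 9 8 2 5 7) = ((0 7 5 2 8 9 12 15 14 13 6 11 10))^(-1)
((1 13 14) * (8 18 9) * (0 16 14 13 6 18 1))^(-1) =((0 16 14)(1 6 18 9 8))^(-1) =(0 14 16)(1 8 9 18 6)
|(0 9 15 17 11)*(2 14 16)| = 15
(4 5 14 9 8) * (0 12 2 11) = (0 12 2 11)(4 5 14 9 8) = [12, 1, 11, 3, 5, 14, 6, 7, 4, 8, 10, 0, 2, 13, 9]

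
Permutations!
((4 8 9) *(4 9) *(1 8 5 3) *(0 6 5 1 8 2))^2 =(9)(0 5 8 1)(2 6 3 4)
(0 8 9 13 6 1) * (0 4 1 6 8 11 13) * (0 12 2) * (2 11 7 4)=(0 7 4 1 2)(8 9 12 11 13)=[7, 2, 0, 3, 1, 5, 6, 4, 9, 12, 10, 13, 11, 8]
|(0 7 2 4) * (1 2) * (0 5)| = |(0 7 1 2 4 5)| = 6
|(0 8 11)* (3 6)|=|(0 8 11)(3 6)|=6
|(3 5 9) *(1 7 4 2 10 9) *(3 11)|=|(1 7 4 2 10 9 11 3 5)|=9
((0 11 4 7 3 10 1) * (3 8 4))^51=(0 11 3 10 1)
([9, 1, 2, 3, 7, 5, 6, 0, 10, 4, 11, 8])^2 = [4, 1, 2, 3, 0, 5, 6, 9, 11, 7, 8, 10]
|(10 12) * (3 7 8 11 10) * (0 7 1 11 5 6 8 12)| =21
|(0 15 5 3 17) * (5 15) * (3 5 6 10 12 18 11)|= 8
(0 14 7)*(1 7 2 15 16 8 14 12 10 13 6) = [12, 7, 15, 3, 4, 5, 1, 0, 14, 9, 13, 11, 10, 6, 2, 16, 8] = (0 12 10 13 6 1 7)(2 15 16 8 14)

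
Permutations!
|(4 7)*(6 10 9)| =6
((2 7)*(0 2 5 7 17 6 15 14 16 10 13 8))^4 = ((0 2 17 6 15 14 16 10 13 8)(5 7))^4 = (0 15 13 17 16)(2 14 8 6 10)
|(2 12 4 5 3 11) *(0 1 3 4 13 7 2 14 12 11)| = 6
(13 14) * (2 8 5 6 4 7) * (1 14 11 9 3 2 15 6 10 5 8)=(1 14 13 11 9 3 2)(4 7 15 6)(5 10)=[0, 14, 1, 2, 7, 10, 4, 15, 8, 3, 5, 9, 12, 11, 13, 6]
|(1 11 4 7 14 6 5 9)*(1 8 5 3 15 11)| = |(3 15 11 4 7 14 6)(5 9 8)| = 21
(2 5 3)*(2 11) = (2 5 3 11) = [0, 1, 5, 11, 4, 3, 6, 7, 8, 9, 10, 2]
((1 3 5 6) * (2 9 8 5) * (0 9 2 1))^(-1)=((0 9 8 5 6)(1 3))^(-1)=(0 6 5 8 9)(1 3)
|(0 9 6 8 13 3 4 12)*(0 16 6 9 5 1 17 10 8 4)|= |(0 5 1 17 10 8 13 3)(4 12 16 6)|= 8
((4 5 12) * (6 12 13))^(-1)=(4 12 6 13 5)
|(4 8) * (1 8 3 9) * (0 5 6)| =|(0 5 6)(1 8 4 3 9)| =15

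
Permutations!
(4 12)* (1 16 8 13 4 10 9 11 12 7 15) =(1 16 8 13 4 7 15)(9 11 12 10) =[0, 16, 2, 3, 7, 5, 6, 15, 13, 11, 9, 12, 10, 4, 14, 1, 8]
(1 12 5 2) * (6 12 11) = (1 11 6 12 5 2) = [0, 11, 1, 3, 4, 2, 12, 7, 8, 9, 10, 6, 5]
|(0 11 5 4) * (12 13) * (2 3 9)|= 12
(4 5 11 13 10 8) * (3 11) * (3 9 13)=[0, 1, 2, 11, 5, 9, 6, 7, 4, 13, 8, 3, 12, 10]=(3 11)(4 5 9 13 10 8)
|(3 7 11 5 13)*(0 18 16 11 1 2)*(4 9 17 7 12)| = |(0 18 16 11 5 13 3 12 4 9 17 7 1 2)| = 14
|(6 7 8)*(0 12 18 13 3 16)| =|(0 12 18 13 3 16)(6 7 8)| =6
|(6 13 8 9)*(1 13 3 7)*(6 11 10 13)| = |(1 6 3 7)(8 9 11 10 13)| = 20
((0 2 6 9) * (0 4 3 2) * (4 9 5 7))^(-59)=(9)(2 6 5 7 4 3)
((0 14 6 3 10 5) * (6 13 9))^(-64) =(14)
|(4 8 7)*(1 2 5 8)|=|(1 2 5 8 7 4)|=6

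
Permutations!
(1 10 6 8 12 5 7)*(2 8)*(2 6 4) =(1 10 4 2 8 12 5 7) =[0, 10, 8, 3, 2, 7, 6, 1, 12, 9, 4, 11, 5]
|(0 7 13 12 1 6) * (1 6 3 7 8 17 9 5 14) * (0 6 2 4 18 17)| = |(0 8)(1 3 7 13 12 2 4 18 17 9 5 14)| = 12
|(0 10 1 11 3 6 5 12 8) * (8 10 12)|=|(0 12 10 1 11 3 6 5 8)|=9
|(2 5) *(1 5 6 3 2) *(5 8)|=|(1 8 5)(2 6 3)|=3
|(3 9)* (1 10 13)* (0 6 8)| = 6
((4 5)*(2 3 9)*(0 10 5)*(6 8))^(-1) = (0 4 5 10)(2 9 3)(6 8) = ((0 10 5 4)(2 3 9)(6 8))^(-1)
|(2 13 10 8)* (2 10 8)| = 4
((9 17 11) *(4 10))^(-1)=(4 10)(9 11 17)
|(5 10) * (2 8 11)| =|(2 8 11)(5 10)| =6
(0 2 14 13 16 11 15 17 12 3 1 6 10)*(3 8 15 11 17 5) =(0 2 14 13 16 17 12 8 15 5 3 1 6 10) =[2, 6, 14, 1, 4, 3, 10, 7, 15, 9, 0, 11, 8, 16, 13, 5, 17, 12]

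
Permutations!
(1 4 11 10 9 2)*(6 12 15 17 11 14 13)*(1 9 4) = (2 9)(4 14 13 6 12 15 17 11 10) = [0, 1, 9, 3, 14, 5, 12, 7, 8, 2, 4, 10, 15, 6, 13, 17, 16, 11]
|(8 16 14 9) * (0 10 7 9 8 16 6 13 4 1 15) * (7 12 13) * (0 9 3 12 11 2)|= 12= |(0 10 11 2)(1 15 9 16 14 8 6 7 3 12 13 4)|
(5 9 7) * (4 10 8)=[0, 1, 2, 3, 10, 9, 6, 5, 4, 7, 8]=(4 10 8)(5 9 7)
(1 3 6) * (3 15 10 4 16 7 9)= (1 15 10 4 16 7 9 3 6)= [0, 15, 2, 6, 16, 5, 1, 9, 8, 3, 4, 11, 12, 13, 14, 10, 7]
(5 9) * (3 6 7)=(3 6 7)(5 9)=[0, 1, 2, 6, 4, 9, 7, 3, 8, 5]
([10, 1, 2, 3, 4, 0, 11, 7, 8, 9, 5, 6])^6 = (11)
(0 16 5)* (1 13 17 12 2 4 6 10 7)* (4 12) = (0 16 5)(1 13 17 4 6 10 7)(2 12) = [16, 13, 12, 3, 6, 0, 10, 1, 8, 9, 7, 11, 2, 17, 14, 15, 5, 4]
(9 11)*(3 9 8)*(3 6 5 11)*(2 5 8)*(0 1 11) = (0 1 11 2 5)(3 9)(6 8) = [1, 11, 5, 9, 4, 0, 8, 7, 6, 3, 10, 2]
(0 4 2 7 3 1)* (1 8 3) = (0 4 2 7 1)(3 8) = [4, 0, 7, 8, 2, 5, 6, 1, 3]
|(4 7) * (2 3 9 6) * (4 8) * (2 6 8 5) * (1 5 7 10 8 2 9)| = |(1 5 9 2 3)(4 10 8)| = 15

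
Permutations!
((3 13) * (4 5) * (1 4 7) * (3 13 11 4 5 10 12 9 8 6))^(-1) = ((13)(1 5 7)(3 11 4 10 12 9 8 6))^(-1) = (13)(1 7 5)(3 6 8 9 12 10 4 11)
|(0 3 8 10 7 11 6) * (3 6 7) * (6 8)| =10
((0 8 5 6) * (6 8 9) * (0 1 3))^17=(0 6 3 9 1)(5 8)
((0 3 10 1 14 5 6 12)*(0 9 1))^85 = (0 3 10)(1 14 5 6 12 9)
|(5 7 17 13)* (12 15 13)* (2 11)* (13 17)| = |(2 11)(5 7 13)(12 15 17)| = 6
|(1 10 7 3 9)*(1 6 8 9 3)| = |(1 10 7)(6 8 9)| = 3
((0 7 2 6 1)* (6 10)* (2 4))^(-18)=(0 2 1 4 6 7 10)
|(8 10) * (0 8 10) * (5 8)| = 3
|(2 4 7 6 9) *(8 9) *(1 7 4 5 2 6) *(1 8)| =10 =|(1 7 8 9 6)(2 5)|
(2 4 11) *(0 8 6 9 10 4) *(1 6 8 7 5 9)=(0 7 5 9 10 4 11 2)(1 6)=[7, 6, 0, 3, 11, 9, 1, 5, 8, 10, 4, 2]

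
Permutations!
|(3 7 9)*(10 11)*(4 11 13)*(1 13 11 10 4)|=6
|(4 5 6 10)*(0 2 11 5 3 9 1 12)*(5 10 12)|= 11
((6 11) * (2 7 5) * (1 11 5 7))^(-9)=(1 11 6 5 2)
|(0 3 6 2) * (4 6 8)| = |(0 3 8 4 6 2)| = 6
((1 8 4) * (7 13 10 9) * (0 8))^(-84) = ((0 8 4 1)(7 13 10 9))^(-84) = (13)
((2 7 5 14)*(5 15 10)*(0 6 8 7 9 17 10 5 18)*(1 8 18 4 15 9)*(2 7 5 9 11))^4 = ((0 6 18)(1 8 5 14 7 11 2)(4 15 9 17 10))^4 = (0 6 18)(1 7 8 11 5 2 14)(4 10 17 9 15)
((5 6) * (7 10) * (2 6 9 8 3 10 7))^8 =((2 6 5 9 8 3 10))^8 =(2 6 5 9 8 3 10)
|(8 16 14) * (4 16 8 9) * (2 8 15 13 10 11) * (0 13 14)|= 11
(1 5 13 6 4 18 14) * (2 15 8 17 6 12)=[0, 5, 15, 3, 18, 13, 4, 7, 17, 9, 10, 11, 2, 12, 1, 8, 16, 6, 14]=(1 5 13 12 2 15 8 17 6 4 18 14)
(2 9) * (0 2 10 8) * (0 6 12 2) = (2 9 10 8 6 12) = [0, 1, 9, 3, 4, 5, 12, 7, 6, 10, 8, 11, 2]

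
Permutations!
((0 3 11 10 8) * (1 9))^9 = ((0 3 11 10 8)(1 9))^9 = (0 8 10 11 3)(1 9)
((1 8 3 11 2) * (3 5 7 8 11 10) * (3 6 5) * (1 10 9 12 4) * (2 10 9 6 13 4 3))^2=((1 11 10 13 4)(2 9 12 3 6 5 7 8))^2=(1 10 4 11 13)(2 12 6 7)(3 5 8 9)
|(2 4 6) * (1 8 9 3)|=|(1 8 9 3)(2 4 6)|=12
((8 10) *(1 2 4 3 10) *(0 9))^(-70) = (1 4 10)(2 3 8)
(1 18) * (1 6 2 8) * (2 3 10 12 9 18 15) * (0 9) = (0 9 18 6 3 10 12)(1 15 2 8) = [9, 15, 8, 10, 4, 5, 3, 7, 1, 18, 12, 11, 0, 13, 14, 2, 16, 17, 6]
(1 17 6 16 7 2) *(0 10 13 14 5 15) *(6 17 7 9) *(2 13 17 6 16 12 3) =[10, 7, 1, 2, 4, 15, 12, 13, 8, 16, 17, 11, 3, 14, 5, 0, 9, 6] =(0 10 17 6 12 3 2 1 7 13 14 5 15)(9 16)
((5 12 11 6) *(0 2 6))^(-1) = ((0 2 6 5 12 11))^(-1) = (0 11 12 5 6 2)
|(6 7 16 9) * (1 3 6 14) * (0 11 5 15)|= |(0 11 5 15)(1 3 6 7 16 9 14)|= 28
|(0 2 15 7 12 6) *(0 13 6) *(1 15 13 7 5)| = 6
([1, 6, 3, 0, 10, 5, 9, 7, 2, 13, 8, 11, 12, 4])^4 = [13, 4, 6, 9, 3, 5, 10, 7, 1, 8, 0, 11, 12, 2]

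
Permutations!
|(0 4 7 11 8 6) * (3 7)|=7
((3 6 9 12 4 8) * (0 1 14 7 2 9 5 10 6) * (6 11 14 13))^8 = ((0 1 13 6 5 10 11 14 7 2 9 12 4 8 3))^8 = (0 7 1 2 13 9 6 12 5 4 10 8 11 3 14)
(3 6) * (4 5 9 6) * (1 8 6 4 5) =(1 8 6 3 5 9 4) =[0, 8, 2, 5, 1, 9, 3, 7, 6, 4]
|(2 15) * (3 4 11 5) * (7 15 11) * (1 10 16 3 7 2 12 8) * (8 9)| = 13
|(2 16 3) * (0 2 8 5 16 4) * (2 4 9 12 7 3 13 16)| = 14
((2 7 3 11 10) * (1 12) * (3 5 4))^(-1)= ((1 12)(2 7 5 4 3 11 10))^(-1)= (1 12)(2 10 11 3 4 5 7)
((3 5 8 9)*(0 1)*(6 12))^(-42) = (12)(3 8)(5 9)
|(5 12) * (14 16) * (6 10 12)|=4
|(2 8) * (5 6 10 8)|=|(2 5 6 10 8)|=5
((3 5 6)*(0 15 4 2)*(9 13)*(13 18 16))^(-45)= ((0 15 4 2)(3 5 6)(9 18 16 13))^(-45)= (0 2 4 15)(9 13 16 18)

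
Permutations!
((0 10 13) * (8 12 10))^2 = (0 12 13 8 10)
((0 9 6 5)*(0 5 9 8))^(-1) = ((0 8)(6 9))^(-1) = (0 8)(6 9)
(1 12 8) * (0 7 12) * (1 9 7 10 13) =[10, 0, 2, 3, 4, 5, 6, 12, 9, 7, 13, 11, 8, 1] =(0 10 13 1)(7 12 8 9)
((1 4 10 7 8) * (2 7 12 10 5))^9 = (1 2)(4 7)(5 8)(10 12)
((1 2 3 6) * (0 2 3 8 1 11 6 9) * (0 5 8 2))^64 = ((1 3 9 5 8)(6 11))^64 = (11)(1 8 5 9 3)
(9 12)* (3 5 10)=[0, 1, 2, 5, 4, 10, 6, 7, 8, 12, 3, 11, 9]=(3 5 10)(9 12)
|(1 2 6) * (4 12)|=6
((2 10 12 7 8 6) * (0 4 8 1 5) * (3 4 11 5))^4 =((0 11 5)(1 3 4 8 6 2 10 12 7))^4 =(0 11 5)(1 6 7 8 12 4 10 3 2)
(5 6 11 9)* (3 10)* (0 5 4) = (0 5 6 11 9 4)(3 10) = [5, 1, 2, 10, 0, 6, 11, 7, 8, 4, 3, 9]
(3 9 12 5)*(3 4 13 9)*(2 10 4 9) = (2 10 4 13)(5 9 12) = [0, 1, 10, 3, 13, 9, 6, 7, 8, 12, 4, 11, 5, 2]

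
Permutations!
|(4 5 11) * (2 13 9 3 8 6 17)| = 21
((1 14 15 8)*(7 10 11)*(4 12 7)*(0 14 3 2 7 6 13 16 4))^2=(0 15 1 2 10)(3 7 11 14 8)(4 6 16 12 13)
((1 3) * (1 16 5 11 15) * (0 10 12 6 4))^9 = (0 4 6 12 10)(1 5)(3 11)(15 16)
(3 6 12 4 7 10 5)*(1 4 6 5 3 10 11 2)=[0, 4, 1, 5, 7, 10, 12, 11, 8, 9, 3, 2, 6]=(1 4 7 11 2)(3 5 10)(6 12)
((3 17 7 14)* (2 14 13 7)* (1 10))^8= ((1 10)(2 14 3 17)(7 13))^8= (17)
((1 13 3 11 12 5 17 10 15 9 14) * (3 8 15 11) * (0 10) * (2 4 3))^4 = ((0 10 11 12 5 17)(1 13 8 15 9 14)(2 4 3))^4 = (0 5 11)(1 9 8)(2 4 3)(10 17 12)(13 14 15)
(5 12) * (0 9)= [9, 1, 2, 3, 4, 12, 6, 7, 8, 0, 10, 11, 5]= (0 9)(5 12)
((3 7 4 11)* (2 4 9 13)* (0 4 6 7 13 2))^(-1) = (0 13 3 11 4)(2 9 7 6)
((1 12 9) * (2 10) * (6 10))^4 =(1 12 9)(2 6 10) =((1 12 9)(2 6 10))^4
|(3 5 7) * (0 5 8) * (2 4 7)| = |(0 5 2 4 7 3 8)| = 7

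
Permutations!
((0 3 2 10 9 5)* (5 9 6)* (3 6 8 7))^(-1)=((0 6 5)(2 10 8 7 3))^(-1)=(0 5 6)(2 3 7 8 10)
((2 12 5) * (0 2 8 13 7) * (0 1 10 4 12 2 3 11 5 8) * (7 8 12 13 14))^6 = (0 11)(1 7 14 8 13 4 10)(3 5)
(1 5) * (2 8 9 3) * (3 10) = (1 5)(2 8 9 10 3) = [0, 5, 8, 2, 4, 1, 6, 7, 9, 10, 3]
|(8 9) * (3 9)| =3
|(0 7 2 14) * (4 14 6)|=|(0 7 2 6 4 14)|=6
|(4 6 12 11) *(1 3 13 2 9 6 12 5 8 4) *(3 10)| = |(1 10 3 13 2 9 6 5 8 4 12 11)| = 12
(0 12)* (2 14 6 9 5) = (0 12)(2 14 6 9 5) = [12, 1, 14, 3, 4, 2, 9, 7, 8, 5, 10, 11, 0, 13, 6]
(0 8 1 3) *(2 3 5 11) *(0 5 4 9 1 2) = (0 8 2 3 5 11)(1 4 9) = [8, 4, 3, 5, 9, 11, 6, 7, 2, 1, 10, 0]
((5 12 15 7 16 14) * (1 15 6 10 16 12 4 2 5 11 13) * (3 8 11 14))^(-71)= (1 16 15 3 7 8 12 11 6 13 10)(2 5 4)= ((1 15 7 12 6 10 16 3 8 11 13)(2 5 4))^(-71)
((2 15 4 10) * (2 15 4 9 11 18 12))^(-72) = (18)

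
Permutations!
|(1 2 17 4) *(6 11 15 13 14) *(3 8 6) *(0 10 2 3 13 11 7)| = |(0 10 2 17 4 1 3 8 6 7)(11 15)(13 14)| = 10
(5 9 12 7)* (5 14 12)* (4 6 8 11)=(4 6 8 11)(5 9)(7 14 12)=[0, 1, 2, 3, 6, 9, 8, 14, 11, 5, 10, 4, 7, 13, 12]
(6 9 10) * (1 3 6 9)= (1 3 6)(9 10)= [0, 3, 2, 6, 4, 5, 1, 7, 8, 10, 9]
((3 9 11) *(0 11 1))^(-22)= ((0 11 3 9 1))^(-22)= (0 9 11 1 3)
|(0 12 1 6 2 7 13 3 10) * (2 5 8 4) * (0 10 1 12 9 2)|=|(0 9 2 7 13 3 1 6 5 8 4)|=11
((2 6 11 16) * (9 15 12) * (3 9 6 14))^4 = (2 15 16 9 11 3 6 14 12)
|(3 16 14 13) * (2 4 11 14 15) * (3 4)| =|(2 3 16 15)(4 11 14 13)| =4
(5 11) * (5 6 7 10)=(5 11 6 7 10)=[0, 1, 2, 3, 4, 11, 7, 10, 8, 9, 5, 6]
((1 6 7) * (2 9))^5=((1 6 7)(2 9))^5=(1 7 6)(2 9)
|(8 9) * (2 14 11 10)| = 4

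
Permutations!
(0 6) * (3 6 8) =(0 8 3 6) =[8, 1, 2, 6, 4, 5, 0, 7, 3]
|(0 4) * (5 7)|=2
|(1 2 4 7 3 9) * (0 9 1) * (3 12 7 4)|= |(0 9)(1 2 3)(7 12)|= 6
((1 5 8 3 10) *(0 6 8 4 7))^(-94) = ((0 6 8 3 10 1 5 4 7))^(-94) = (0 1 6 5 8 4 3 7 10)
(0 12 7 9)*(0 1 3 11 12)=(1 3 11 12 7 9)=[0, 3, 2, 11, 4, 5, 6, 9, 8, 1, 10, 12, 7]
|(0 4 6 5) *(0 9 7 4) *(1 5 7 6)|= 6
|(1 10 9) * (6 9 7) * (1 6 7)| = |(1 10)(6 9)| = 2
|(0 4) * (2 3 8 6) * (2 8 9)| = |(0 4)(2 3 9)(6 8)| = 6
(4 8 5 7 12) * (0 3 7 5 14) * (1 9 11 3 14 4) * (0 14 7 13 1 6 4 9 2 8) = (14)(0 7 12 6 4)(1 2 8 9 11 3 13) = [7, 2, 8, 13, 0, 5, 4, 12, 9, 11, 10, 3, 6, 1, 14]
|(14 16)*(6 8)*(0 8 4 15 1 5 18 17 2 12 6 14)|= 36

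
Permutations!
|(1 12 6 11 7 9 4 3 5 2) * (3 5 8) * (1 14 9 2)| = 10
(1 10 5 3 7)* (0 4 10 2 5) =(0 4 10)(1 2 5 3 7) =[4, 2, 5, 7, 10, 3, 6, 1, 8, 9, 0]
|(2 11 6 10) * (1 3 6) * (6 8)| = |(1 3 8 6 10 2 11)| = 7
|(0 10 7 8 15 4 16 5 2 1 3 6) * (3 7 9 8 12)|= 14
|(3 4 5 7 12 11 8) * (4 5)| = 6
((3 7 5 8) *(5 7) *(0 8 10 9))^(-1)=((0 8 3 5 10 9))^(-1)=(0 9 10 5 3 8)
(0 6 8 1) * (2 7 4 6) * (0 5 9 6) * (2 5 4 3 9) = (0 5 2 7 3 9 6 8 1 4) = [5, 4, 7, 9, 0, 2, 8, 3, 1, 6]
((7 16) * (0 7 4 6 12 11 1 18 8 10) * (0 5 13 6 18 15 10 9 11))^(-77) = ((0 7 16 4 18 8 9 11 1 15 10 5 13 6 12))^(-77) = (0 6 5 15 11 8 4 7 12 13 10 1 9 18 16)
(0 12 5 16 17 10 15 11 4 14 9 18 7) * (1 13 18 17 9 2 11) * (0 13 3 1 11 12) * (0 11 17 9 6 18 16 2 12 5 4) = (0 11)(1 3)(2 5)(4 14 12)(6 18 7 13 16)(10 15 17) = [11, 3, 5, 1, 14, 2, 18, 13, 8, 9, 15, 0, 4, 16, 12, 17, 6, 10, 7]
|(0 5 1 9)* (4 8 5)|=6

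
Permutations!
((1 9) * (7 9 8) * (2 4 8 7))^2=(1 9 7)(2 8 4)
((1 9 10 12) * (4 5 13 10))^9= (1 4 13 12 9 5 10)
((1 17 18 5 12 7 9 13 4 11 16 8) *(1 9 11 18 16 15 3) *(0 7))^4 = (0 3 8 18 7 1 9 5 11 17 13 12 15 16 4)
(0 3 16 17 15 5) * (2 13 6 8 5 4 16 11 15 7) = [3, 1, 13, 11, 16, 0, 8, 2, 5, 9, 10, 15, 12, 6, 14, 4, 17, 7] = (0 3 11 15 4 16 17 7 2 13 6 8 5)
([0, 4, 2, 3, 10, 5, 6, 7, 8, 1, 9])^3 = [0, 9, 2, 3, 1, 5, 6, 7, 8, 10, 4]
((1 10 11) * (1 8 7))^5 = (11)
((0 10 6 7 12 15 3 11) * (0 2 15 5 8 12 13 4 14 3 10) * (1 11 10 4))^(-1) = ((1 11 2 15 4 14 3 10 6 7 13)(5 8 12))^(-1) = (1 13 7 6 10 3 14 4 15 2 11)(5 12 8)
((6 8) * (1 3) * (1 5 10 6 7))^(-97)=(1 3 5 10 6 8 7)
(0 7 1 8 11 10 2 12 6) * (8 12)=[7, 12, 8, 3, 4, 5, 0, 1, 11, 9, 2, 10, 6]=(0 7 1 12 6)(2 8 11 10)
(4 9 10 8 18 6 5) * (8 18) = (4 9 10 18 6 5) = [0, 1, 2, 3, 9, 4, 5, 7, 8, 10, 18, 11, 12, 13, 14, 15, 16, 17, 6]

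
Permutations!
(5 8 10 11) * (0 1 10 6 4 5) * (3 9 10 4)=(0 1 4 5 8 6 3 9 10 11)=[1, 4, 2, 9, 5, 8, 3, 7, 6, 10, 11, 0]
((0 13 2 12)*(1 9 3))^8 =(13)(1 3 9)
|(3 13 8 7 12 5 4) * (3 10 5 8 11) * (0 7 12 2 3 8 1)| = 9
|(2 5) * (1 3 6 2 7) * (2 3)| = |(1 2 5 7)(3 6)| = 4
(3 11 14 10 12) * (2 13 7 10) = [0, 1, 13, 11, 4, 5, 6, 10, 8, 9, 12, 14, 3, 7, 2] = (2 13 7 10 12 3 11 14)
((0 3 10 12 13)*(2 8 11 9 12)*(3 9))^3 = (0 13 12 9)(2 3 8 10 11)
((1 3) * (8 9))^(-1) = (1 3)(8 9)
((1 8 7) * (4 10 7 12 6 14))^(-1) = ((1 8 12 6 14 4 10 7))^(-1) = (1 7 10 4 14 6 12 8)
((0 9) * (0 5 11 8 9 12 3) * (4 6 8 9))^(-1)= (0 3 12)(4 8 6)(5 9 11)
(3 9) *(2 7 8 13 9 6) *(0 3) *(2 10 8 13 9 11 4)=(0 3 6 10 8 9)(2 7 13 11 4)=[3, 1, 7, 6, 2, 5, 10, 13, 9, 0, 8, 4, 12, 11]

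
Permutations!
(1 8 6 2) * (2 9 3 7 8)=(1 2)(3 7 8 6 9)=[0, 2, 1, 7, 4, 5, 9, 8, 6, 3]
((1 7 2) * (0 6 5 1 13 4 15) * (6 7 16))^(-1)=(0 15 4 13 2 7)(1 5 6 16)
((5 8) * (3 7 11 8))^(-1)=((3 7 11 8 5))^(-1)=(3 5 8 11 7)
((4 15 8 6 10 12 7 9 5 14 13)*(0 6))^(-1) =((0 6 10 12 7 9 5 14 13 4 15 8))^(-1) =(0 8 15 4 13 14 5 9 7 12 10 6)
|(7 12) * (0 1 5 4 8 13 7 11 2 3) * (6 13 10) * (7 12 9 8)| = 14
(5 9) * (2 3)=(2 3)(5 9)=[0, 1, 3, 2, 4, 9, 6, 7, 8, 5]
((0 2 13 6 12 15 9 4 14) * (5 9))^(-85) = (0 15)(2 5)(4 6)(9 13)(12 14)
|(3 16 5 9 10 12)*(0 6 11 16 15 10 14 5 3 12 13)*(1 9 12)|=|(0 6 11 16 3 15 10 13)(1 9 14 5 12)|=40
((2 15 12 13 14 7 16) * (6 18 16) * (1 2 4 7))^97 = (1 2 15 12 13 14)(4 6 16 7 18)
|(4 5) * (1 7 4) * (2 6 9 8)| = 4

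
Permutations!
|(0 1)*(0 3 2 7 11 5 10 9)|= |(0 1 3 2 7 11 5 10 9)|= 9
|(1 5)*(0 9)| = 2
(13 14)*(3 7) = (3 7)(13 14) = [0, 1, 2, 7, 4, 5, 6, 3, 8, 9, 10, 11, 12, 14, 13]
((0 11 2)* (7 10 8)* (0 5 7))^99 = ((0 11 2 5 7 10 8))^99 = (0 11 2 5 7 10 8)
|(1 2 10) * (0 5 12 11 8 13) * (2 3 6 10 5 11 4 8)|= |(0 11 2 5 12 4 8 13)(1 3 6 10)|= 8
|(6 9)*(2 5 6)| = 4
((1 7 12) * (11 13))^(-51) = (11 13) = ((1 7 12)(11 13))^(-51)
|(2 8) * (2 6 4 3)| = |(2 8 6 4 3)| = 5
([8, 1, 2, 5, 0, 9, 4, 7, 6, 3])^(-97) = [4, 1, 2, 9, 6, 3, 8, 7, 0, 5]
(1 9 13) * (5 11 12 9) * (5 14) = (1 14 5 11 12 9 13) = [0, 14, 2, 3, 4, 11, 6, 7, 8, 13, 10, 12, 9, 1, 5]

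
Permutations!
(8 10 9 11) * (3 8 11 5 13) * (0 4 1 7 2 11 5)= (0 4 1 7 2 11 5 13 3 8 10 9)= [4, 7, 11, 8, 1, 13, 6, 2, 10, 0, 9, 5, 12, 3]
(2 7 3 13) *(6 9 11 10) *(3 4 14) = (2 7 4 14 3 13)(6 9 11 10) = [0, 1, 7, 13, 14, 5, 9, 4, 8, 11, 6, 10, 12, 2, 3]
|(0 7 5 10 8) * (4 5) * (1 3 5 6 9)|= 10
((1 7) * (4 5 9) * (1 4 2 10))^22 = (1 7 4 5 9 2 10)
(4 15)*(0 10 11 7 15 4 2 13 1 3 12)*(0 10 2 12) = (0 2 13 1 3)(7 15 12 10 11) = [2, 3, 13, 0, 4, 5, 6, 15, 8, 9, 11, 7, 10, 1, 14, 12]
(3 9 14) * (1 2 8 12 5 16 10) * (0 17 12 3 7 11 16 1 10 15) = [17, 2, 8, 9, 4, 1, 6, 11, 3, 14, 10, 16, 5, 13, 7, 0, 15, 12] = (0 17 12 5 1 2 8 3 9 14 7 11 16 15)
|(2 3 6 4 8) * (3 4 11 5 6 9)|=|(2 4 8)(3 9)(5 6 11)|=6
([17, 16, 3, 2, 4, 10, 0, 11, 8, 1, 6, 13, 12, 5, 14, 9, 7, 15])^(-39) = (0 5 7 9)(1 17 10 11)(2 3)(6 13 16 15)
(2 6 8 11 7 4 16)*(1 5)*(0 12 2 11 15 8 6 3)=[12, 5, 3, 0, 16, 1, 6, 4, 15, 9, 10, 7, 2, 13, 14, 8, 11]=(0 12 2 3)(1 5)(4 16 11 7)(8 15)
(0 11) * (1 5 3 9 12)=[11, 5, 2, 9, 4, 3, 6, 7, 8, 12, 10, 0, 1]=(0 11)(1 5 3 9 12)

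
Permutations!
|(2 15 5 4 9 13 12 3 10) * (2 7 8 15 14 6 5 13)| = 42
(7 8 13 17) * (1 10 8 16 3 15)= (1 10 8 13 17 7 16 3 15)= [0, 10, 2, 15, 4, 5, 6, 16, 13, 9, 8, 11, 12, 17, 14, 1, 3, 7]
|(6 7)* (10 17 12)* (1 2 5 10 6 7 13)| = |(1 2 5 10 17 12 6 13)| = 8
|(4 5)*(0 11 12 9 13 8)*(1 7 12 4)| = |(0 11 4 5 1 7 12 9 13 8)| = 10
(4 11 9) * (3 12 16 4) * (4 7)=[0, 1, 2, 12, 11, 5, 6, 4, 8, 3, 10, 9, 16, 13, 14, 15, 7]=(3 12 16 7 4 11 9)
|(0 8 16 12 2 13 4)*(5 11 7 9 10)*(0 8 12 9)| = 12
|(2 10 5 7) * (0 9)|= 4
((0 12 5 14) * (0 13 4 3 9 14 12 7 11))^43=((0 7 11)(3 9 14 13 4)(5 12))^43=(0 7 11)(3 13 9 4 14)(5 12)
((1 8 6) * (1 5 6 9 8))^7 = ((5 6)(8 9))^7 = (5 6)(8 9)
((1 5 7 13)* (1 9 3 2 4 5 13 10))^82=(1 13 9 3 2 4 5 7 10)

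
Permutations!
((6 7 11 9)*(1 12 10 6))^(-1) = ((1 12 10 6 7 11 9))^(-1) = (1 9 11 7 6 10 12)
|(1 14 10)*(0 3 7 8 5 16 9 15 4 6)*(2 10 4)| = 14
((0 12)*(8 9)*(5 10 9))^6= (12)(5 9)(8 10)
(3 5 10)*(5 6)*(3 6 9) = (3 9)(5 10 6) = [0, 1, 2, 9, 4, 10, 5, 7, 8, 3, 6]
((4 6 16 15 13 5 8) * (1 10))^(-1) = ((1 10)(4 6 16 15 13 5 8))^(-1) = (1 10)(4 8 5 13 15 16 6)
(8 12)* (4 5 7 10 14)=(4 5 7 10 14)(8 12)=[0, 1, 2, 3, 5, 7, 6, 10, 12, 9, 14, 11, 8, 13, 4]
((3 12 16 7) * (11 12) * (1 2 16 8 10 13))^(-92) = (1 10 12 3 16)(2 13 8 11 7)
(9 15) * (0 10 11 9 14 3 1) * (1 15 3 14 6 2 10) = (0 1)(2 10 11 9 3 15 6) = [1, 0, 10, 15, 4, 5, 2, 7, 8, 3, 11, 9, 12, 13, 14, 6]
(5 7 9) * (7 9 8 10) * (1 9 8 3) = [0, 9, 2, 1, 4, 8, 6, 3, 10, 5, 7] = (1 9 5 8 10 7 3)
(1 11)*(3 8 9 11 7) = (1 7 3 8 9 11) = [0, 7, 2, 8, 4, 5, 6, 3, 9, 11, 10, 1]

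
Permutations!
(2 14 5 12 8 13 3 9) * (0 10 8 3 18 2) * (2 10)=[2, 1, 14, 9, 4, 12, 6, 7, 13, 0, 8, 11, 3, 18, 5, 15, 16, 17, 10]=(0 2 14 5 12 3 9)(8 13 18 10)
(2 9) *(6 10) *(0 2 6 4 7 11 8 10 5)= [2, 1, 9, 3, 7, 0, 5, 11, 10, 6, 4, 8]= (0 2 9 6 5)(4 7 11 8 10)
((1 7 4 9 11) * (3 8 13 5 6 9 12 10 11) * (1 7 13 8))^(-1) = ((1 13 5 6 9 3)(4 12 10 11 7))^(-1) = (1 3 9 6 5 13)(4 7 11 10 12)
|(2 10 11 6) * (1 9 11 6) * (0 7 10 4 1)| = |(0 7 10 6 2 4 1 9 11)| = 9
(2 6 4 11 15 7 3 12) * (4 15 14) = (2 6 15 7 3 12)(4 11 14) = [0, 1, 6, 12, 11, 5, 15, 3, 8, 9, 10, 14, 2, 13, 4, 7]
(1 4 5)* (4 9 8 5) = (1 9 8 5) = [0, 9, 2, 3, 4, 1, 6, 7, 5, 8]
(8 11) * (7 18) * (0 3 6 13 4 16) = (0 3 6 13 4 16)(7 18)(8 11) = [3, 1, 2, 6, 16, 5, 13, 18, 11, 9, 10, 8, 12, 4, 14, 15, 0, 17, 7]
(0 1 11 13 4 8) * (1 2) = (0 2 1 11 13 4 8) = [2, 11, 1, 3, 8, 5, 6, 7, 0, 9, 10, 13, 12, 4]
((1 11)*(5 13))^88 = ((1 11)(5 13))^88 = (13)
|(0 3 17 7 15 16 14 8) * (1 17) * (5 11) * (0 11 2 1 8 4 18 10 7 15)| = 15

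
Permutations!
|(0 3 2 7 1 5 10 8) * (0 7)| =|(0 3 2)(1 5 10 8 7)| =15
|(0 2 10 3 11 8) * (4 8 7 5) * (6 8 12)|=|(0 2 10 3 11 7 5 4 12 6 8)|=11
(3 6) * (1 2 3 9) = [0, 2, 3, 6, 4, 5, 9, 7, 8, 1] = (1 2 3 6 9)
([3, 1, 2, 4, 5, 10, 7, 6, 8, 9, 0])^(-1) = (0 10 5 4 3)(6 7)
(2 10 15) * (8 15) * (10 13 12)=(2 13 12 10 8 15)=[0, 1, 13, 3, 4, 5, 6, 7, 15, 9, 8, 11, 10, 12, 14, 2]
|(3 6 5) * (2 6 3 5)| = 2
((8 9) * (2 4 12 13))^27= ((2 4 12 13)(8 9))^27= (2 13 12 4)(8 9)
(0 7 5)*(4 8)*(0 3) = (0 7 5 3)(4 8) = [7, 1, 2, 0, 8, 3, 6, 5, 4]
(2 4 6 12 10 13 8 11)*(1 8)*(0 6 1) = (0 6 12 10 13)(1 8 11 2 4) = [6, 8, 4, 3, 1, 5, 12, 7, 11, 9, 13, 2, 10, 0]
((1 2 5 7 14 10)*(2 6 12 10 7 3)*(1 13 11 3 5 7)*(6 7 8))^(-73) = ((1 7 14)(2 8 6 12 10 13 11 3))^(-73) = (1 14 7)(2 3 11 13 10 12 6 8)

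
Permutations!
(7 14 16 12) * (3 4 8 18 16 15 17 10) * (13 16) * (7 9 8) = [0, 1, 2, 4, 7, 5, 6, 14, 18, 8, 3, 11, 9, 16, 15, 17, 12, 10, 13] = (3 4 7 14 15 17 10)(8 18 13 16 12 9)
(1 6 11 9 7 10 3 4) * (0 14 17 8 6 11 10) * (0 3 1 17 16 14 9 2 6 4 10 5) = (0 9 7 3 10 1 11 2 6 5)(4 17 8)(14 16) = [9, 11, 6, 10, 17, 0, 5, 3, 4, 7, 1, 2, 12, 13, 16, 15, 14, 8]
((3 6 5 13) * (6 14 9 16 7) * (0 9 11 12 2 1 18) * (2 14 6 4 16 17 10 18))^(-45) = ((0 9 17 10 18)(1 2)(3 6 5 13)(4 16 7)(11 12 14))^(-45) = (18)(1 2)(3 13 5 6)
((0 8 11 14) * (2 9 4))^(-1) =((0 8 11 14)(2 9 4))^(-1) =(0 14 11 8)(2 4 9)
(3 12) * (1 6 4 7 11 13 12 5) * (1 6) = (3 5 6 4 7 11 13 12) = [0, 1, 2, 5, 7, 6, 4, 11, 8, 9, 10, 13, 3, 12]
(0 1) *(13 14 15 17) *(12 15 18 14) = [1, 0, 2, 3, 4, 5, 6, 7, 8, 9, 10, 11, 15, 12, 18, 17, 16, 13, 14] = (0 1)(12 15 17 13)(14 18)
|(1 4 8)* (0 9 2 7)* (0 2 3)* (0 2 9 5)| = |(0 5)(1 4 8)(2 7 9 3)| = 12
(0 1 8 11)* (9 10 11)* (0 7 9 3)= (0 1 8 3)(7 9 10 11)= [1, 8, 2, 0, 4, 5, 6, 9, 3, 10, 11, 7]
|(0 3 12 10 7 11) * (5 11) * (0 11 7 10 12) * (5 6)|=6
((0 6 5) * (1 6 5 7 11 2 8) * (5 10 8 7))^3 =(11)(0 1)(5 8)(6 10)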